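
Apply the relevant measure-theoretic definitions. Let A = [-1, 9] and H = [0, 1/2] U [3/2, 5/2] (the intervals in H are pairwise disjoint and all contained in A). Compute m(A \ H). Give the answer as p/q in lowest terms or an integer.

The ambient interval has length m(A) = 9 - (-1) = 10.
Since the holes are disjoint and sit inside A, by finite additivity
  m(H) = sum_i (b_i - a_i), and m(A \ H) = m(A) - m(H).
Computing the hole measures:
  m(H_1) = 1/2 - 0 = 1/2.
  m(H_2) = 5/2 - 3/2 = 1.
Summed: m(H) = 1/2 + 1 = 3/2.
So m(A \ H) = 10 - 3/2 = 17/2.

17/2


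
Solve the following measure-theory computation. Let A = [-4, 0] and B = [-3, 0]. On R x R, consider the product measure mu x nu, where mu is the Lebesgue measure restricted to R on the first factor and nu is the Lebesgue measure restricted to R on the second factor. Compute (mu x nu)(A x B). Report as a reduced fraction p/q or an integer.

For a measurable rectangle A x B, the product measure satisfies
  (mu x nu)(A x B) = mu(A) * nu(B).
  mu(A) = 4.
  nu(B) = 3.
  (mu x nu)(A x B) = 4 * 3 = 12.

12


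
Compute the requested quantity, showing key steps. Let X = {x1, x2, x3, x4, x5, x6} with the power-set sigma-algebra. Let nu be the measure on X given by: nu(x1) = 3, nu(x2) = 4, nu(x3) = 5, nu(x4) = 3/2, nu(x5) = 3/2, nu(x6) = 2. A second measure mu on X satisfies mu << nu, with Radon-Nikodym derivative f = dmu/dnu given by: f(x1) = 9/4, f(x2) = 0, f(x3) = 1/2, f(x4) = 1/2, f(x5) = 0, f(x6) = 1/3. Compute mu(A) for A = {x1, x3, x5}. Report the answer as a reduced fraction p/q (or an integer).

By the defining property of the Radon-Nikodym derivative, for every measurable set A,
  mu(A) = integral_A f dnu.
Since nu is a discrete measure concentrated on the atoms of X, the integral over A reduces to the sum
  mu(A) = sum_{x in A} f(x) * nu({x}).
Computing each term:
  x1: f(x1) * nu(x1) = 9/4 * 3 = 27/4.
  x3: f(x3) * nu(x3) = 1/2 * 5 = 5/2.
  x5: f(x5) * nu(x5) = 0 * 3/2 = 0.
Summing: mu(A) = 27/4 + 5/2 + 0 = 37/4.

37/4


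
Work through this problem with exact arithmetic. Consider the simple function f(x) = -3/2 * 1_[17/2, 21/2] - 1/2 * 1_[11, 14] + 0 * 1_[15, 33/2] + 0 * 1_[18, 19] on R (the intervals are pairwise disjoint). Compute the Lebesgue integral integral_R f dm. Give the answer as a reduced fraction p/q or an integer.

For a simple function f = sum_i c_i * 1_{A_i} with disjoint A_i,
  integral f dm = sum_i c_i * m(A_i).
Lengths of the A_i:
  m(A_1) = 21/2 - 17/2 = 2.
  m(A_2) = 14 - 11 = 3.
  m(A_3) = 33/2 - 15 = 3/2.
  m(A_4) = 19 - 18 = 1.
Contributions c_i * m(A_i):
  (-3/2) * (2) = -3.
  (-1/2) * (3) = -3/2.
  (0) * (3/2) = 0.
  (0) * (1) = 0.
Total: -3 - 3/2 + 0 + 0 = -9/2.

-9/2


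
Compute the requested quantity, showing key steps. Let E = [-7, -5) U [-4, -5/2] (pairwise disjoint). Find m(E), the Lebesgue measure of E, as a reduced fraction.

For pairwise disjoint intervals, m(union_i I_i) = sum_i m(I_i),
and m is invariant under swapping open/closed endpoints (single points have measure 0).
So m(E) = sum_i (b_i - a_i).
  I_1 has length -5 - (-7) = 2.
  I_2 has length -5/2 - (-4) = 3/2.
Summing:
  m(E) = 2 + 3/2 = 7/2.

7/2


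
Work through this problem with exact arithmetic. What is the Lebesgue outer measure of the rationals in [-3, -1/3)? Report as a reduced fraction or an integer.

E = Q cap [-3, -1/3) is a subset of Q, which is countable. Enumerate Q = {q_1, q_2, ...}; for any eps > 0, cover q_k by the open interval (q_k - eps/2^(k+1), q_k + eps/2^(k+1)), of length eps/2^k. The total cover length is sum_{k>=1} eps/2^k = eps. Hence m*(E) <= m*(Q) <= eps for every eps > 0, and since outer measure is non-negative, m*(E) = 0.

0


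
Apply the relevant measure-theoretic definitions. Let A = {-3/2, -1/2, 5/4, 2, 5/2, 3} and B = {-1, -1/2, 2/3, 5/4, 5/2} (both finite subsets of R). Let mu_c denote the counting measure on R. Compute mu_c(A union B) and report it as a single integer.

Counting measure on a finite set equals cardinality. By inclusion-exclusion, |A union B| = |A| + |B| - |A cap B|.
|A| = 6, |B| = 5, |A cap B| = 3.
So mu_c(A union B) = 6 + 5 - 3 = 8.

8


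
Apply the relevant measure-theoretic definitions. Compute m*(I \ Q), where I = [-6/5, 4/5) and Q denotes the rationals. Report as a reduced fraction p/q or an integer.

The interval I = [-6/5, 4/5) has m(I) = 4/5 - (-6/5) = 2 (endpoints are measure-zero, so open/closed/half-open agree). Write I = (I cap Q) u (I \ Q). The rationals in I are countable, so m*(I cap Q) = 0 (cover each rational by intervals whose total length is arbitrarily small). By countable subadditivity m*(I) <= m*(I cap Q) + m*(I \ Q), hence m*(I \ Q) >= m(I) = 2. The reverse inequality m*(I \ Q) <= m*(I) = 2 is trivial since (I \ Q) is a subset of I. Therefore m*(I \ Q) = 2.

2


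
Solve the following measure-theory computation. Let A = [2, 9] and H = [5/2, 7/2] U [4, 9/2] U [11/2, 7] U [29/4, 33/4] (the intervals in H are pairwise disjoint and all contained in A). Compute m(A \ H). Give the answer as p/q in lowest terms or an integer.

The ambient interval has length m(A) = 9 - 2 = 7.
Since the holes are disjoint and sit inside A, by finite additivity
  m(H) = sum_i (b_i - a_i), and m(A \ H) = m(A) - m(H).
Computing the hole measures:
  m(H_1) = 7/2 - 5/2 = 1.
  m(H_2) = 9/2 - 4 = 1/2.
  m(H_3) = 7 - 11/2 = 3/2.
  m(H_4) = 33/4 - 29/4 = 1.
Summed: m(H) = 1 + 1/2 + 3/2 + 1 = 4.
So m(A \ H) = 7 - 4 = 3.

3


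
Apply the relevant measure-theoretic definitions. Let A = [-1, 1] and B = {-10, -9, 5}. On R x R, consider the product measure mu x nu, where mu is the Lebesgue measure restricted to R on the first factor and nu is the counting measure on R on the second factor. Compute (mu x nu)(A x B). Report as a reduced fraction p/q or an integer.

For a measurable rectangle A x B, the product measure satisfies
  (mu x nu)(A x B) = mu(A) * nu(B).
  mu(A) = 2.
  nu(B) = 3.
  (mu x nu)(A x B) = 2 * 3 = 6.

6


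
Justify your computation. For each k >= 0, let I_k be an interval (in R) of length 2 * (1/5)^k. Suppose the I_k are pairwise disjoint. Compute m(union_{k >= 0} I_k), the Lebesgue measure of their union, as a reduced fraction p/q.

By countable additivity of the Lebesgue measure on pairwise disjoint measurable sets,
  m(union_{k >= 0} I_k) = sum_{k >= 0} m(I_k) = sum_{k >= 0} a * r^k,
  with a = 2 and r = 1/5.
Since 0 < r = 1/5 < 1, the geometric series converges:
  sum_{k >= 0} a * r^k = a / (1 - r).
  = 2 / (1 - 1/5)
  = 2 / (4/5)
  = 5/2.

5/2


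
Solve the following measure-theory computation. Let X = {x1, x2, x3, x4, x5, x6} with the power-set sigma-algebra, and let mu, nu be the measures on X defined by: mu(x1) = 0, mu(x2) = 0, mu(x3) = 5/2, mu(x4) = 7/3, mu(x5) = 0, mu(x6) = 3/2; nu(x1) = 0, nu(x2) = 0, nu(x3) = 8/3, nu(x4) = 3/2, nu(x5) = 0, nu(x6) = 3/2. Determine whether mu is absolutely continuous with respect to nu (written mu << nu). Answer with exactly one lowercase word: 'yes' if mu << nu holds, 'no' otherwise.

mu << nu means: every nu-null measurable set is also mu-null; equivalently, for every atom x, if nu({x}) = 0 then mu({x}) = 0.
Checking each atom:
  x1: nu = 0, mu = 0 -> consistent with mu << nu.
  x2: nu = 0, mu = 0 -> consistent with mu << nu.
  x3: nu = 8/3 > 0 -> no constraint.
  x4: nu = 3/2 > 0 -> no constraint.
  x5: nu = 0, mu = 0 -> consistent with mu << nu.
  x6: nu = 3/2 > 0 -> no constraint.
No atom violates the condition. Therefore mu << nu.

yes


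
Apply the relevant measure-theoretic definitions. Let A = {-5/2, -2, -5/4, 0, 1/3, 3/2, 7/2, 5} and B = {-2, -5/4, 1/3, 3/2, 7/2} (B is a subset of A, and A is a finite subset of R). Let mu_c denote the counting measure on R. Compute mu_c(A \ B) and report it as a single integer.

Counting measure assigns mu_c(E) = |E| (number of elements) when E is finite. For B subset A, A \ B is the set of elements of A not in B, so |A \ B| = |A| - |B|.
|A| = 8, |B| = 5, so mu_c(A \ B) = 8 - 5 = 3.

3


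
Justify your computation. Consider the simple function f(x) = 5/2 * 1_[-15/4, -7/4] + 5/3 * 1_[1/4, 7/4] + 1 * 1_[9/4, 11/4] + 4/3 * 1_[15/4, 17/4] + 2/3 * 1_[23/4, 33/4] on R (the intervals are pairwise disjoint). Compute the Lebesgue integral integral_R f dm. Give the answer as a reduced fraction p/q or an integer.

For a simple function f = sum_i c_i * 1_{A_i} with disjoint A_i,
  integral f dm = sum_i c_i * m(A_i).
Lengths of the A_i:
  m(A_1) = -7/4 - (-15/4) = 2.
  m(A_2) = 7/4 - 1/4 = 3/2.
  m(A_3) = 11/4 - 9/4 = 1/2.
  m(A_4) = 17/4 - 15/4 = 1/2.
  m(A_5) = 33/4 - 23/4 = 5/2.
Contributions c_i * m(A_i):
  (5/2) * (2) = 5.
  (5/3) * (3/2) = 5/2.
  (1) * (1/2) = 1/2.
  (4/3) * (1/2) = 2/3.
  (2/3) * (5/2) = 5/3.
Total: 5 + 5/2 + 1/2 + 2/3 + 5/3 = 31/3.

31/3


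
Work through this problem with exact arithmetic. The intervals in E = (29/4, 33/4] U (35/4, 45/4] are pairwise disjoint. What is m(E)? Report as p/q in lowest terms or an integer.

For pairwise disjoint intervals, m(union_i I_i) = sum_i m(I_i),
and m is invariant under swapping open/closed endpoints (single points have measure 0).
So m(E) = sum_i (b_i - a_i).
  I_1 has length 33/4 - 29/4 = 1.
  I_2 has length 45/4 - 35/4 = 5/2.
Summing:
  m(E) = 1 + 5/2 = 7/2.

7/2


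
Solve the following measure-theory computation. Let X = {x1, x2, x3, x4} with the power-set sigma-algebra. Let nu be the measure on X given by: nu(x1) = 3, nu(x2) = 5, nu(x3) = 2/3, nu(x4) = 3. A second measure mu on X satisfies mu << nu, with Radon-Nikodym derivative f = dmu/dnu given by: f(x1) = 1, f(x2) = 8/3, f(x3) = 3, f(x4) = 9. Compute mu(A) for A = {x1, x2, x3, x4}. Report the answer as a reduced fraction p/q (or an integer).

By the defining property of the Radon-Nikodym derivative, for every measurable set A,
  mu(A) = integral_A f dnu.
Since nu is a discrete measure concentrated on the atoms of X, the integral over A reduces to the sum
  mu(A) = sum_{x in A} f(x) * nu({x}).
Computing each term:
  x1: f(x1) * nu(x1) = 1 * 3 = 3.
  x2: f(x2) * nu(x2) = 8/3 * 5 = 40/3.
  x3: f(x3) * nu(x3) = 3 * 2/3 = 2.
  x4: f(x4) * nu(x4) = 9 * 3 = 27.
Summing: mu(A) = 3 + 40/3 + 2 + 27 = 136/3.

136/3


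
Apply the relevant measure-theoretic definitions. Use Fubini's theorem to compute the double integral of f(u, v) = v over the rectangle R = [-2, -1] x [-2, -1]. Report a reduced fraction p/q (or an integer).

f(u, v) is a tensor product of a function of u and a function of v, and both factors are bounded continuous (hence Lebesgue integrable) on the rectangle, so Fubini's theorem applies:
  integral_R f d(m x m) = (integral_a1^b1 1 du) * (integral_a2^b2 v dv).
Inner integral in u: integral_{-2}^{-1} 1 du = ((-1)^1 - (-2)^1)/1
  = 1.
Inner integral in v: integral_{-2}^{-1} v dv = ((-1)^2 - (-2)^2)/2
  = -3/2.
Product: (1) * (-3/2) = -3/2.

-3/2


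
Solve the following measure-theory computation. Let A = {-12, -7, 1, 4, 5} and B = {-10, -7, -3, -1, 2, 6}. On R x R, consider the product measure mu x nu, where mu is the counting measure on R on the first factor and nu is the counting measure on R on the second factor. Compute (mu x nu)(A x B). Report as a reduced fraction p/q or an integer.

For a measurable rectangle A x B, the product measure satisfies
  (mu x nu)(A x B) = mu(A) * nu(B).
  mu(A) = 5.
  nu(B) = 6.
  (mu x nu)(A x B) = 5 * 6 = 30.

30


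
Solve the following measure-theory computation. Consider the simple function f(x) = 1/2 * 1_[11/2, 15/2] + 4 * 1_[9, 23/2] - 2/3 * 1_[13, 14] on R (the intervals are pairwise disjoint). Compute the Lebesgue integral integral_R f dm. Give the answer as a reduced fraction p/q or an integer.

For a simple function f = sum_i c_i * 1_{A_i} with disjoint A_i,
  integral f dm = sum_i c_i * m(A_i).
Lengths of the A_i:
  m(A_1) = 15/2 - 11/2 = 2.
  m(A_2) = 23/2 - 9 = 5/2.
  m(A_3) = 14 - 13 = 1.
Contributions c_i * m(A_i):
  (1/2) * (2) = 1.
  (4) * (5/2) = 10.
  (-2/3) * (1) = -2/3.
Total: 1 + 10 - 2/3 = 31/3.

31/3


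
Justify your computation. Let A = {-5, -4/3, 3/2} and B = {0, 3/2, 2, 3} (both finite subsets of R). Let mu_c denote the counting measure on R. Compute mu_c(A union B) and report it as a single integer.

Counting measure on a finite set equals cardinality. By inclusion-exclusion, |A union B| = |A| + |B| - |A cap B|.
|A| = 3, |B| = 4, |A cap B| = 1.
So mu_c(A union B) = 3 + 4 - 1 = 6.

6


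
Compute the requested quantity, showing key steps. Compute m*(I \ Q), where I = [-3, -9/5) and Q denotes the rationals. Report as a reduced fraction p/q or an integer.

The interval I = [-3, -9/5) has m(I) = -9/5 - (-3) = 6/5 (endpoints are measure-zero, so open/closed/half-open agree). Write I = (I cap Q) u (I \ Q). The rationals in I are countable, so m*(I cap Q) = 0 (cover each rational by intervals whose total length is arbitrarily small). By countable subadditivity m*(I) <= m*(I cap Q) + m*(I \ Q), hence m*(I \ Q) >= m(I) = 6/5. The reverse inequality m*(I \ Q) <= m*(I) = 6/5 is trivial since (I \ Q) is a subset of I. Therefore m*(I \ Q) = 6/5.

6/5


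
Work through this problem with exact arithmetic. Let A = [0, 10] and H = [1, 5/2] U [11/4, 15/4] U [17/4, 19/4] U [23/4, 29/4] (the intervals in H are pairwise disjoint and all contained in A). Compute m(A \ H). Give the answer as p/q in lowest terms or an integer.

The ambient interval has length m(A) = 10 - 0 = 10.
Since the holes are disjoint and sit inside A, by finite additivity
  m(H) = sum_i (b_i - a_i), and m(A \ H) = m(A) - m(H).
Computing the hole measures:
  m(H_1) = 5/2 - 1 = 3/2.
  m(H_2) = 15/4 - 11/4 = 1.
  m(H_3) = 19/4 - 17/4 = 1/2.
  m(H_4) = 29/4 - 23/4 = 3/2.
Summed: m(H) = 3/2 + 1 + 1/2 + 3/2 = 9/2.
So m(A \ H) = 10 - 9/2 = 11/2.

11/2


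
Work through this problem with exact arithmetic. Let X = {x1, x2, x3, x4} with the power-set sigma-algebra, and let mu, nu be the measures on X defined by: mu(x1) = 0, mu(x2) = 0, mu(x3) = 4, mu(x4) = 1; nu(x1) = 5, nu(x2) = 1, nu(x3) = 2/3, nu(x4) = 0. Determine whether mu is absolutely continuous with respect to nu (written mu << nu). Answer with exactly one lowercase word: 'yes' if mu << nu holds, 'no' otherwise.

mu << nu means: every nu-null measurable set is also mu-null; equivalently, for every atom x, if nu({x}) = 0 then mu({x}) = 0.
Checking each atom:
  x1: nu = 5 > 0 -> no constraint.
  x2: nu = 1 > 0 -> no constraint.
  x3: nu = 2/3 > 0 -> no constraint.
  x4: nu = 0, mu = 1 > 0 -> violates mu << nu.
The atom(s) x4 violate the condition (nu = 0 but mu > 0). Therefore mu is NOT absolutely continuous w.r.t. nu.

no


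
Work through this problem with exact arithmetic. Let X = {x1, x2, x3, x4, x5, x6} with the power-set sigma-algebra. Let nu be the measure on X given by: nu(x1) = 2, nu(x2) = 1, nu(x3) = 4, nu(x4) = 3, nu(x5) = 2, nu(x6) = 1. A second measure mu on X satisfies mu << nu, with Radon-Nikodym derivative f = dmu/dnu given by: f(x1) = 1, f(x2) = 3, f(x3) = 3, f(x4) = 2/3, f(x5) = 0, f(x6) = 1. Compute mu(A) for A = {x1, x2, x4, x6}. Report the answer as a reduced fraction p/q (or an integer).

By the defining property of the Radon-Nikodym derivative, for every measurable set A,
  mu(A) = integral_A f dnu.
Since nu is a discrete measure concentrated on the atoms of X, the integral over A reduces to the sum
  mu(A) = sum_{x in A} f(x) * nu({x}).
Computing each term:
  x1: f(x1) * nu(x1) = 1 * 2 = 2.
  x2: f(x2) * nu(x2) = 3 * 1 = 3.
  x4: f(x4) * nu(x4) = 2/3 * 3 = 2.
  x6: f(x6) * nu(x6) = 1 * 1 = 1.
Summing: mu(A) = 2 + 3 + 2 + 1 = 8.

8


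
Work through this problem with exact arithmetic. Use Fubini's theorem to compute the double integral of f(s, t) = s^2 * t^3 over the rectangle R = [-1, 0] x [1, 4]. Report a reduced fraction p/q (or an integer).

f(s, t) is a tensor product of a function of s and a function of t, and both factors are bounded continuous (hence Lebesgue integrable) on the rectangle, so Fubini's theorem applies:
  integral_R f d(m x m) = (integral_a1^b1 s^2 ds) * (integral_a2^b2 t^3 dt).
Inner integral in s: integral_{-1}^{0} s^2 ds = (0^3 - (-1)^3)/3
  = 1/3.
Inner integral in t: integral_{1}^{4} t^3 dt = (4^4 - 1^4)/4
  = 255/4.
Product: (1/3) * (255/4) = 85/4.

85/4


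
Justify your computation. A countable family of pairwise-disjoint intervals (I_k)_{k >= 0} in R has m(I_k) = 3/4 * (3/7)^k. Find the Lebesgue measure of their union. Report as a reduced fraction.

By countable additivity of the Lebesgue measure on pairwise disjoint measurable sets,
  m(union_{k >= 0} I_k) = sum_{k >= 0} m(I_k) = sum_{k >= 0} a * r^k,
  with a = 3/4 and r = 3/7.
Since 0 < r = 3/7 < 1, the geometric series converges:
  sum_{k >= 0} a * r^k = a / (1 - r).
  = 3/4 / (1 - 3/7)
  = 3/4 / (4/7)
  = 21/16.

21/16


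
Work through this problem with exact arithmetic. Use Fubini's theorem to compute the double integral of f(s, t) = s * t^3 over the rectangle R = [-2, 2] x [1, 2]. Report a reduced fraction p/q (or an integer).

f(s, t) is a tensor product of a function of s and a function of t, and both factors are bounded continuous (hence Lebesgue integrable) on the rectangle, so Fubini's theorem applies:
  integral_R f d(m x m) = (integral_a1^b1 s ds) * (integral_a2^b2 t^3 dt).
Inner integral in s: integral_{-2}^{2} s ds = (2^2 - (-2)^2)/2
  = 0.
Inner integral in t: integral_{1}^{2} t^3 dt = (2^4 - 1^4)/4
  = 15/4.
Product: (0) * (15/4) = 0.

0


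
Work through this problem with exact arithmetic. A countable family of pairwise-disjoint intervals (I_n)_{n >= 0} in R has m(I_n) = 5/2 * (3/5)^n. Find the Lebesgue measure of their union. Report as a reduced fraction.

By countable additivity of the Lebesgue measure on pairwise disjoint measurable sets,
  m(union_{n >= 0} I_n) = sum_{n >= 0} m(I_n) = sum_{n >= 0} a * r^n,
  with a = 5/2 and r = 3/5.
Since 0 < r = 3/5 < 1, the geometric series converges:
  sum_{n >= 0} a * r^n = a / (1 - r).
  = 5/2 / (1 - 3/5)
  = 5/2 / (2/5)
  = 25/4.

25/4


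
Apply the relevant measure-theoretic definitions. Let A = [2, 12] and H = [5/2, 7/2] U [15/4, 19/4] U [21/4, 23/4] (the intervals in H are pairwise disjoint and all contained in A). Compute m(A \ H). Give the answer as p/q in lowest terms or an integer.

The ambient interval has length m(A) = 12 - 2 = 10.
Since the holes are disjoint and sit inside A, by finite additivity
  m(H) = sum_i (b_i - a_i), and m(A \ H) = m(A) - m(H).
Computing the hole measures:
  m(H_1) = 7/2 - 5/2 = 1.
  m(H_2) = 19/4 - 15/4 = 1.
  m(H_3) = 23/4 - 21/4 = 1/2.
Summed: m(H) = 1 + 1 + 1/2 = 5/2.
So m(A \ H) = 10 - 5/2 = 15/2.

15/2


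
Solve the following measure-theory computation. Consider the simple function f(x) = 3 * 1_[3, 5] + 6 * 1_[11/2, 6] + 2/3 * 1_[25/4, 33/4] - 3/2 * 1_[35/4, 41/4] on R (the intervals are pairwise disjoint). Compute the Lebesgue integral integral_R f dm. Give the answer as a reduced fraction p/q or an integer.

For a simple function f = sum_i c_i * 1_{A_i} with disjoint A_i,
  integral f dm = sum_i c_i * m(A_i).
Lengths of the A_i:
  m(A_1) = 5 - 3 = 2.
  m(A_2) = 6 - 11/2 = 1/2.
  m(A_3) = 33/4 - 25/4 = 2.
  m(A_4) = 41/4 - 35/4 = 3/2.
Contributions c_i * m(A_i):
  (3) * (2) = 6.
  (6) * (1/2) = 3.
  (2/3) * (2) = 4/3.
  (-3/2) * (3/2) = -9/4.
Total: 6 + 3 + 4/3 - 9/4 = 97/12.

97/12


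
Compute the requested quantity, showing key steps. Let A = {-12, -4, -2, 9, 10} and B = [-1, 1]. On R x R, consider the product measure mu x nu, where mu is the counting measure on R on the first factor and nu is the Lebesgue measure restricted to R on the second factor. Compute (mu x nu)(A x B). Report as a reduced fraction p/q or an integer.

For a measurable rectangle A x B, the product measure satisfies
  (mu x nu)(A x B) = mu(A) * nu(B).
  mu(A) = 5.
  nu(B) = 2.
  (mu x nu)(A x B) = 5 * 2 = 10.

10


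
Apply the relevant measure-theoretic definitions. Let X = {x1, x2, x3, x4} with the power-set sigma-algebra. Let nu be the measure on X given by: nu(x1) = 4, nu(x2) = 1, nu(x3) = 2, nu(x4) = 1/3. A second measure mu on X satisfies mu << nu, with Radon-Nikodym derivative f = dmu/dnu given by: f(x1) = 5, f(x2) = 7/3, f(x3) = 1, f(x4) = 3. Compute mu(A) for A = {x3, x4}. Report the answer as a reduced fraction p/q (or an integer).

By the defining property of the Radon-Nikodym derivative, for every measurable set A,
  mu(A) = integral_A f dnu.
Since nu is a discrete measure concentrated on the atoms of X, the integral over A reduces to the sum
  mu(A) = sum_{x in A} f(x) * nu({x}).
Computing each term:
  x3: f(x3) * nu(x3) = 1 * 2 = 2.
  x4: f(x4) * nu(x4) = 3 * 1/3 = 1.
Summing: mu(A) = 2 + 1 = 3.

3


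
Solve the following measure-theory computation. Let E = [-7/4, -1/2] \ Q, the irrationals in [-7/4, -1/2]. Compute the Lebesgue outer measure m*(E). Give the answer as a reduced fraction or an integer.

The interval I = [-7/4, -1/2] has m(I) = -1/2 - (-7/4) = 5/4 (endpoints are measure-zero, so open/closed/half-open agree). Write I = (I cap Q) u (I \ Q). The rationals in I are countable, so m*(I cap Q) = 0 (cover each rational by intervals whose total length is arbitrarily small). By countable subadditivity m*(I) <= m*(I cap Q) + m*(I \ Q), hence m*(I \ Q) >= m(I) = 5/4. The reverse inequality m*(I \ Q) <= m*(I) = 5/4 is trivial since (I \ Q) is a subset of I. Therefore m*(I \ Q) = 5/4.

5/4


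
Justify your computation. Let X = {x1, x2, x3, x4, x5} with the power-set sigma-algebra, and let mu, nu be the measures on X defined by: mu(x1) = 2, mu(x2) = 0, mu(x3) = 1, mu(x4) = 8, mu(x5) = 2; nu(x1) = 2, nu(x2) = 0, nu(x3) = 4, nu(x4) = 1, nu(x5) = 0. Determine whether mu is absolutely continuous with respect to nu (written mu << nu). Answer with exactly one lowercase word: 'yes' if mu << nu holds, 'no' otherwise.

mu << nu means: every nu-null measurable set is also mu-null; equivalently, for every atom x, if nu({x}) = 0 then mu({x}) = 0.
Checking each atom:
  x1: nu = 2 > 0 -> no constraint.
  x2: nu = 0, mu = 0 -> consistent with mu << nu.
  x3: nu = 4 > 0 -> no constraint.
  x4: nu = 1 > 0 -> no constraint.
  x5: nu = 0, mu = 2 > 0 -> violates mu << nu.
The atom(s) x5 violate the condition (nu = 0 but mu > 0). Therefore mu is NOT absolutely continuous w.r.t. nu.

no


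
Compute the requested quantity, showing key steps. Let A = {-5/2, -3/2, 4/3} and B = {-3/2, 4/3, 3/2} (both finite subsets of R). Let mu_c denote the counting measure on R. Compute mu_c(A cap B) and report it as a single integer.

Counting measure on a finite set equals cardinality. mu_c(A cap B) = |A cap B| (elements appearing in both).
Enumerating the elements of A that also lie in B gives 2 element(s).
So mu_c(A cap B) = 2.

2


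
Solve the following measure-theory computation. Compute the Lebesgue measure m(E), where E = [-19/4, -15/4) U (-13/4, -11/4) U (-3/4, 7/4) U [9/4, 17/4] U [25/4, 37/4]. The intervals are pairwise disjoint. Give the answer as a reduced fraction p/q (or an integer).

For pairwise disjoint intervals, m(union_i I_i) = sum_i m(I_i),
and m is invariant under swapping open/closed endpoints (single points have measure 0).
So m(E) = sum_i (b_i - a_i).
  I_1 has length -15/4 - (-19/4) = 1.
  I_2 has length -11/4 - (-13/4) = 1/2.
  I_3 has length 7/4 - (-3/4) = 5/2.
  I_4 has length 17/4 - 9/4 = 2.
  I_5 has length 37/4 - 25/4 = 3.
Summing:
  m(E) = 1 + 1/2 + 5/2 + 2 + 3 = 9.

9


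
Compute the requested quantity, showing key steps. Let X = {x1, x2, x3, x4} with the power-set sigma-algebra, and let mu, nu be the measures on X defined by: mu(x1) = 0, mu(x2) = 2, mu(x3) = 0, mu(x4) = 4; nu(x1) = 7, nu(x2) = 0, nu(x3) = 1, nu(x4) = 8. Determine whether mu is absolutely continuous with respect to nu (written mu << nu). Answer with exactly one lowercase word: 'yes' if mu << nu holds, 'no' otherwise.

mu << nu means: every nu-null measurable set is also mu-null; equivalently, for every atom x, if nu({x}) = 0 then mu({x}) = 0.
Checking each atom:
  x1: nu = 7 > 0 -> no constraint.
  x2: nu = 0, mu = 2 > 0 -> violates mu << nu.
  x3: nu = 1 > 0 -> no constraint.
  x4: nu = 8 > 0 -> no constraint.
The atom(s) x2 violate the condition (nu = 0 but mu > 0). Therefore mu is NOT absolutely continuous w.r.t. nu.

no


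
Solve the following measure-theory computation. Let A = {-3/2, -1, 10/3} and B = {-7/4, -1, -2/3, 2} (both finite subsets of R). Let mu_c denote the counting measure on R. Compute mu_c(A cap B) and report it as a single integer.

Counting measure on a finite set equals cardinality. mu_c(A cap B) = |A cap B| (elements appearing in both).
Enumerating the elements of A that also lie in B gives 1 element(s).
So mu_c(A cap B) = 1.

1


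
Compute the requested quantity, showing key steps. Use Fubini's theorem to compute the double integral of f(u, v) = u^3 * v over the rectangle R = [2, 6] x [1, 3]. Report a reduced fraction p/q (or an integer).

f(u, v) is a tensor product of a function of u and a function of v, and both factors are bounded continuous (hence Lebesgue integrable) on the rectangle, so Fubini's theorem applies:
  integral_R f d(m x m) = (integral_a1^b1 u^3 du) * (integral_a2^b2 v dv).
Inner integral in u: integral_{2}^{6} u^3 du = (6^4 - 2^4)/4
  = 320.
Inner integral in v: integral_{1}^{3} v dv = (3^2 - 1^2)/2
  = 4.
Product: (320) * (4) = 1280.

1280


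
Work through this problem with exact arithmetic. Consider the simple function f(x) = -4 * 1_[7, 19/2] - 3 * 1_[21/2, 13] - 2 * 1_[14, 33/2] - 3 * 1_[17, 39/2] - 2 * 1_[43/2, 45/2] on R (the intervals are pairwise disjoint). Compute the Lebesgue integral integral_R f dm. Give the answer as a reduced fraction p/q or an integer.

For a simple function f = sum_i c_i * 1_{A_i} with disjoint A_i,
  integral f dm = sum_i c_i * m(A_i).
Lengths of the A_i:
  m(A_1) = 19/2 - 7 = 5/2.
  m(A_2) = 13 - 21/2 = 5/2.
  m(A_3) = 33/2 - 14 = 5/2.
  m(A_4) = 39/2 - 17 = 5/2.
  m(A_5) = 45/2 - 43/2 = 1.
Contributions c_i * m(A_i):
  (-4) * (5/2) = -10.
  (-3) * (5/2) = -15/2.
  (-2) * (5/2) = -5.
  (-3) * (5/2) = -15/2.
  (-2) * (1) = -2.
Total: -10 - 15/2 - 5 - 15/2 - 2 = -32.

-32


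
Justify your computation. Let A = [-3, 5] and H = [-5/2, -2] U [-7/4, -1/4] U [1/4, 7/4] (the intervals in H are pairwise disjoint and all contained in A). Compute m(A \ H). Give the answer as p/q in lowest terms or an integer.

The ambient interval has length m(A) = 5 - (-3) = 8.
Since the holes are disjoint and sit inside A, by finite additivity
  m(H) = sum_i (b_i - a_i), and m(A \ H) = m(A) - m(H).
Computing the hole measures:
  m(H_1) = -2 - (-5/2) = 1/2.
  m(H_2) = -1/4 - (-7/4) = 3/2.
  m(H_3) = 7/4 - 1/4 = 3/2.
Summed: m(H) = 1/2 + 3/2 + 3/2 = 7/2.
So m(A \ H) = 8 - 7/2 = 9/2.

9/2


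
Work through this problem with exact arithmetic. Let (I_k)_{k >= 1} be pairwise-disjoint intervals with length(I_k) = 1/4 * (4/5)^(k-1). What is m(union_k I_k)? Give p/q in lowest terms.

By countable additivity of the Lebesgue measure on pairwise disjoint measurable sets,
  m(union_{k >= 1} I_k) = sum_{k >= 1} m(I_k) = sum_{k >= 1} a * r^(k-1),
  with a = 1/4 and r = 4/5.
Since 0 < r = 4/5 < 1, the geometric series converges:
  sum_{k >= 1} a * r^(k-1) = a / (1 - r).
  = 1/4 / (1 - 4/5)
  = 1/4 / (1/5)
  = 5/4.

5/4


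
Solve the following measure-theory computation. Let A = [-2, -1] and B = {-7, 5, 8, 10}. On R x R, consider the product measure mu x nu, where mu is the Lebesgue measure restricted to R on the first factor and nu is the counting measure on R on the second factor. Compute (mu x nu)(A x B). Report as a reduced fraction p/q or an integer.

For a measurable rectangle A x B, the product measure satisfies
  (mu x nu)(A x B) = mu(A) * nu(B).
  mu(A) = 1.
  nu(B) = 4.
  (mu x nu)(A x B) = 1 * 4 = 4.

4


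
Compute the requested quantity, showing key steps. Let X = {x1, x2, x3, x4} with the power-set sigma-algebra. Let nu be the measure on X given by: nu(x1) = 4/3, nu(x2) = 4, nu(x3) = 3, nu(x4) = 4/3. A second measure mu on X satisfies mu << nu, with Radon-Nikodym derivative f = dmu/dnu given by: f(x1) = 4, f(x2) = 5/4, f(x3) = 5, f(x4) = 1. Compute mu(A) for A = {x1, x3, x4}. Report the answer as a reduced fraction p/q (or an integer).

By the defining property of the Radon-Nikodym derivative, for every measurable set A,
  mu(A) = integral_A f dnu.
Since nu is a discrete measure concentrated on the atoms of X, the integral over A reduces to the sum
  mu(A) = sum_{x in A} f(x) * nu({x}).
Computing each term:
  x1: f(x1) * nu(x1) = 4 * 4/3 = 16/3.
  x3: f(x3) * nu(x3) = 5 * 3 = 15.
  x4: f(x4) * nu(x4) = 1 * 4/3 = 4/3.
Summing: mu(A) = 16/3 + 15 + 4/3 = 65/3.

65/3


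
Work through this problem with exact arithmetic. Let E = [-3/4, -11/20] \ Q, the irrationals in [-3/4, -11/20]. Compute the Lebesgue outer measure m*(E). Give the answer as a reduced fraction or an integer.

The interval I = [-3/4, -11/20] has m(I) = -11/20 - (-3/4) = 1/5 (endpoints are measure-zero, so open/closed/half-open agree). Write I = (I cap Q) u (I \ Q). The rationals in I are countable, so m*(I cap Q) = 0 (cover each rational by intervals whose total length is arbitrarily small). By countable subadditivity m*(I) <= m*(I cap Q) + m*(I \ Q), hence m*(I \ Q) >= m(I) = 1/5. The reverse inequality m*(I \ Q) <= m*(I) = 1/5 is trivial since (I \ Q) is a subset of I. Therefore m*(I \ Q) = 1/5.

1/5


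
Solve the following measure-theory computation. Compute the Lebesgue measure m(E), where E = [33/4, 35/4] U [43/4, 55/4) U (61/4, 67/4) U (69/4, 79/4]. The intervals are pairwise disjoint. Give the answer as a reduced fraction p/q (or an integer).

For pairwise disjoint intervals, m(union_i I_i) = sum_i m(I_i),
and m is invariant under swapping open/closed endpoints (single points have measure 0).
So m(E) = sum_i (b_i - a_i).
  I_1 has length 35/4 - 33/4 = 1/2.
  I_2 has length 55/4 - 43/4 = 3.
  I_3 has length 67/4 - 61/4 = 3/2.
  I_4 has length 79/4 - 69/4 = 5/2.
Summing:
  m(E) = 1/2 + 3 + 3/2 + 5/2 = 15/2.

15/2


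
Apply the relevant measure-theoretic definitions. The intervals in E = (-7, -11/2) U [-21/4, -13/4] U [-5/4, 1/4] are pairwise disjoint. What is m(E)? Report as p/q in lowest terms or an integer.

For pairwise disjoint intervals, m(union_i I_i) = sum_i m(I_i),
and m is invariant under swapping open/closed endpoints (single points have measure 0).
So m(E) = sum_i (b_i - a_i).
  I_1 has length -11/2 - (-7) = 3/2.
  I_2 has length -13/4 - (-21/4) = 2.
  I_3 has length 1/4 - (-5/4) = 3/2.
Summing:
  m(E) = 3/2 + 2 + 3/2 = 5.

5


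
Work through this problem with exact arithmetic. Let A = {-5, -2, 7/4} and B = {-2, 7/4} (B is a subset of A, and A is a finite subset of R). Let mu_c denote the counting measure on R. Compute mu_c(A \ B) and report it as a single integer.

Counting measure assigns mu_c(E) = |E| (number of elements) when E is finite. For B subset A, A \ B is the set of elements of A not in B, so |A \ B| = |A| - |B|.
|A| = 3, |B| = 2, so mu_c(A \ B) = 3 - 2 = 1.

1


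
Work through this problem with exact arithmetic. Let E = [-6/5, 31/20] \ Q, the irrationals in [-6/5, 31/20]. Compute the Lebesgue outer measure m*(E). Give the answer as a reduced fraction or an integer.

The interval I = [-6/5, 31/20] has m(I) = 31/20 - (-6/5) = 11/4 (endpoints are measure-zero, so open/closed/half-open agree). Write I = (I cap Q) u (I \ Q). The rationals in I are countable, so m*(I cap Q) = 0 (cover each rational by intervals whose total length is arbitrarily small). By countable subadditivity m*(I) <= m*(I cap Q) + m*(I \ Q), hence m*(I \ Q) >= m(I) = 11/4. The reverse inequality m*(I \ Q) <= m*(I) = 11/4 is trivial since (I \ Q) is a subset of I. Therefore m*(I \ Q) = 11/4.

11/4


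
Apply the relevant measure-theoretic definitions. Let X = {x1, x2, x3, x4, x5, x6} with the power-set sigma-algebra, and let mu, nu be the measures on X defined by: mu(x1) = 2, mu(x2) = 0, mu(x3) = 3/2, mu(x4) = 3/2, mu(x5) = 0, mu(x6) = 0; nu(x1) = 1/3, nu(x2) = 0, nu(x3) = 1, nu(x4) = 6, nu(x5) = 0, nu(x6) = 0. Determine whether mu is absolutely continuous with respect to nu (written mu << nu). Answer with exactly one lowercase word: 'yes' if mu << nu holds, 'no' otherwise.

mu << nu means: every nu-null measurable set is also mu-null; equivalently, for every atom x, if nu({x}) = 0 then mu({x}) = 0.
Checking each atom:
  x1: nu = 1/3 > 0 -> no constraint.
  x2: nu = 0, mu = 0 -> consistent with mu << nu.
  x3: nu = 1 > 0 -> no constraint.
  x4: nu = 6 > 0 -> no constraint.
  x5: nu = 0, mu = 0 -> consistent with mu << nu.
  x6: nu = 0, mu = 0 -> consistent with mu << nu.
No atom violates the condition. Therefore mu << nu.

yes


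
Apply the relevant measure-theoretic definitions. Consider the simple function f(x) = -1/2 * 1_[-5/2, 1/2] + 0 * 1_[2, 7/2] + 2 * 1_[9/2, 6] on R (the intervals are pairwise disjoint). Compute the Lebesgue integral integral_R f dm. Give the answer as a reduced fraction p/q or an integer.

For a simple function f = sum_i c_i * 1_{A_i} with disjoint A_i,
  integral f dm = sum_i c_i * m(A_i).
Lengths of the A_i:
  m(A_1) = 1/2 - (-5/2) = 3.
  m(A_2) = 7/2 - 2 = 3/2.
  m(A_3) = 6 - 9/2 = 3/2.
Contributions c_i * m(A_i):
  (-1/2) * (3) = -3/2.
  (0) * (3/2) = 0.
  (2) * (3/2) = 3.
Total: -3/2 + 0 + 3 = 3/2.

3/2


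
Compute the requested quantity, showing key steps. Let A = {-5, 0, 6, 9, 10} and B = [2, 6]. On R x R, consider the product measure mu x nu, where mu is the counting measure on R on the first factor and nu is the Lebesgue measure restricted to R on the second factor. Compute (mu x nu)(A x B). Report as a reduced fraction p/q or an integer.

For a measurable rectangle A x B, the product measure satisfies
  (mu x nu)(A x B) = mu(A) * nu(B).
  mu(A) = 5.
  nu(B) = 4.
  (mu x nu)(A x B) = 5 * 4 = 20.

20


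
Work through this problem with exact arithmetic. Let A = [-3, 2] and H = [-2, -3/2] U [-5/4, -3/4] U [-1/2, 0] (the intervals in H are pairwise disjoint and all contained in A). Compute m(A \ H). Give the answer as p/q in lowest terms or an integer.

The ambient interval has length m(A) = 2 - (-3) = 5.
Since the holes are disjoint and sit inside A, by finite additivity
  m(H) = sum_i (b_i - a_i), and m(A \ H) = m(A) - m(H).
Computing the hole measures:
  m(H_1) = -3/2 - (-2) = 1/2.
  m(H_2) = -3/4 - (-5/4) = 1/2.
  m(H_3) = 0 - (-1/2) = 1/2.
Summed: m(H) = 1/2 + 1/2 + 1/2 = 3/2.
So m(A \ H) = 5 - 3/2 = 7/2.

7/2


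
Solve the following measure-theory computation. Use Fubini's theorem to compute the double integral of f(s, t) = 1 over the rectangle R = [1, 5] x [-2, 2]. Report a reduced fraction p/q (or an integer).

f(s, t) is a tensor product of a function of s and a function of t, and both factors are bounded continuous (hence Lebesgue integrable) on the rectangle, so Fubini's theorem applies:
  integral_R f d(m x m) = (integral_a1^b1 1 ds) * (integral_a2^b2 1 dt).
Inner integral in s: integral_{1}^{5} 1 ds = (5^1 - 1^1)/1
  = 4.
Inner integral in t: integral_{-2}^{2} 1 dt = (2^1 - (-2)^1)/1
  = 4.
Product: (4) * (4) = 16.

16


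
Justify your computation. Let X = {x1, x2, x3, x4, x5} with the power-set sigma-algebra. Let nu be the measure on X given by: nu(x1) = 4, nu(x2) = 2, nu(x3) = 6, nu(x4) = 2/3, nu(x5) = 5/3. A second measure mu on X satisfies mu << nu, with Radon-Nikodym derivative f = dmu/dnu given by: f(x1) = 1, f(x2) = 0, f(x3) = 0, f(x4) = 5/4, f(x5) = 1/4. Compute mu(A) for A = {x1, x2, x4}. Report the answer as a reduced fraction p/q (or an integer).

By the defining property of the Radon-Nikodym derivative, for every measurable set A,
  mu(A) = integral_A f dnu.
Since nu is a discrete measure concentrated on the atoms of X, the integral over A reduces to the sum
  mu(A) = sum_{x in A} f(x) * nu({x}).
Computing each term:
  x1: f(x1) * nu(x1) = 1 * 4 = 4.
  x2: f(x2) * nu(x2) = 0 * 2 = 0.
  x4: f(x4) * nu(x4) = 5/4 * 2/3 = 5/6.
Summing: mu(A) = 4 + 0 + 5/6 = 29/6.

29/6


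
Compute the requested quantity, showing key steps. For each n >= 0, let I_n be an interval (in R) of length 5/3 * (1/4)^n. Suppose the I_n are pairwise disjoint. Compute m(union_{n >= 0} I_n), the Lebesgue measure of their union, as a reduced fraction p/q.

By countable additivity of the Lebesgue measure on pairwise disjoint measurable sets,
  m(union_{n >= 0} I_n) = sum_{n >= 0} m(I_n) = sum_{n >= 0} a * r^n,
  with a = 5/3 and r = 1/4.
Since 0 < r = 1/4 < 1, the geometric series converges:
  sum_{n >= 0} a * r^n = a / (1 - r).
  = 5/3 / (1 - 1/4)
  = 5/3 / (3/4)
  = 20/9.

20/9


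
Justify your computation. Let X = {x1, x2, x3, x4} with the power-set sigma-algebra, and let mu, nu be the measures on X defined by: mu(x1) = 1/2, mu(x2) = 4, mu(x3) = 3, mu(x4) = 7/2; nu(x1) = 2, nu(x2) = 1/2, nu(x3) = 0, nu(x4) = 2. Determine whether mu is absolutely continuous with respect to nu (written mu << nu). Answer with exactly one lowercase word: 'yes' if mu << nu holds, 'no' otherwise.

mu << nu means: every nu-null measurable set is also mu-null; equivalently, for every atom x, if nu({x}) = 0 then mu({x}) = 0.
Checking each atom:
  x1: nu = 2 > 0 -> no constraint.
  x2: nu = 1/2 > 0 -> no constraint.
  x3: nu = 0, mu = 3 > 0 -> violates mu << nu.
  x4: nu = 2 > 0 -> no constraint.
The atom(s) x3 violate the condition (nu = 0 but mu > 0). Therefore mu is NOT absolutely continuous w.r.t. nu.

no


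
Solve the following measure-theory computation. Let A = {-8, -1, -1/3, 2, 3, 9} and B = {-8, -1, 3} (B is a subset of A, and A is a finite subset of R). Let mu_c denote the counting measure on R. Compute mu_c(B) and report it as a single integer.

Counting measure assigns mu_c(E) = |E| (number of elements) when E is finite.
B has 3 element(s), so mu_c(B) = 3.

3


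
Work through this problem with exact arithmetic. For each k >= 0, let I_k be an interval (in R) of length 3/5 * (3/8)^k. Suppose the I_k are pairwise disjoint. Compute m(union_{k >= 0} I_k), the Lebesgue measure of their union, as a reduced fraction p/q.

By countable additivity of the Lebesgue measure on pairwise disjoint measurable sets,
  m(union_{k >= 0} I_k) = sum_{k >= 0} m(I_k) = sum_{k >= 0} a * r^k,
  with a = 3/5 and r = 3/8.
Since 0 < r = 3/8 < 1, the geometric series converges:
  sum_{k >= 0} a * r^k = a / (1 - r).
  = 3/5 / (1 - 3/8)
  = 3/5 / (5/8)
  = 24/25.

24/25


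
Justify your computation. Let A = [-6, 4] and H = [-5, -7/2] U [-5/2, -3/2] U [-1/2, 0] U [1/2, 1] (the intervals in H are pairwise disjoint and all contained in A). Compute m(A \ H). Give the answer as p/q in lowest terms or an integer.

The ambient interval has length m(A) = 4 - (-6) = 10.
Since the holes are disjoint and sit inside A, by finite additivity
  m(H) = sum_i (b_i - a_i), and m(A \ H) = m(A) - m(H).
Computing the hole measures:
  m(H_1) = -7/2 - (-5) = 3/2.
  m(H_2) = -3/2 - (-5/2) = 1.
  m(H_3) = 0 - (-1/2) = 1/2.
  m(H_4) = 1 - 1/2 = 1/2.
Summed: m(H) = 3/2 + 1 + 1/2 + 1/2 = 7/2.
So m(A \ H) = 10 - 7/2 = 13/2.

13/2


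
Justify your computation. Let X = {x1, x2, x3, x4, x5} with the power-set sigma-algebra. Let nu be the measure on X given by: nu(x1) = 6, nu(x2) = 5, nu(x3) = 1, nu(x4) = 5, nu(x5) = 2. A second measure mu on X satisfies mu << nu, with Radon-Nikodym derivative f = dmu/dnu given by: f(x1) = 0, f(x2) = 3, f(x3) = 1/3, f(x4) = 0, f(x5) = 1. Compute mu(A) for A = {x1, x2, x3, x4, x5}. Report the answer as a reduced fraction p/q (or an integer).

By the defining property of the Radon-Nikodym derivative, for every measurable set A,
  mu(A) = integral_A f dnu.
Since nu is a discrete measure concentrated on the atoms of X, the integral over A reduces to the sum
  mu(A) = sum_{x in A} f(x) * nu({x}).
Computing each term:
  x1: f(x1) * nu(x1) = 0 * 6 = 0.
  x2: f(x2) * nu(x2) = 3 * 5 = 15.
  x3: f(x3) * nu(x3) = 1/3 * 1 = 1/3.
  x4: f(x4) * nu(x4) = 0 * 5 = 0.
  x5: f(x5) * nu(x5) = 1 * 2 = 2.
Summing: mu(A) = 0 + 15 + 1/3 + 0 + 2 = 52/3.

52/3


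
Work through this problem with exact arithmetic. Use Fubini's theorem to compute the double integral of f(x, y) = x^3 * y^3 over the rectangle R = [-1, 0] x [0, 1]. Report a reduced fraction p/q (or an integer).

f(x, y) is a tensor product of a function of x and a function of y, and both factors are bounded continuous (hence Lebesgue integrable) on the rectangle, so Fubini's theorem applies:
  integral_R f d(m x m) = (integral_a1^b1 x^3 dx) * (integral_a2^b2 y^3 dy).
Inner integral in x: integral_{-1}^{0} x^3 dx = (0^4 - (-1)^4)/4
  = -1/4.
Inner integral in y: integral_{0}^{1} y^3 dy = (1^4 - 0^4)/4
  = 1/4.
Product: (-1/4) * (1/4) = -1/16.

-1/16
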